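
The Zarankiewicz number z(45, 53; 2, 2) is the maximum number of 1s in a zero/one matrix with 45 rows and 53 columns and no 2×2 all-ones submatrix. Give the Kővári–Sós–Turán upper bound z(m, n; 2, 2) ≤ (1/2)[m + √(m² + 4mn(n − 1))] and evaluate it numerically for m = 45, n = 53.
z(45, 53; 2, 2) ≤ (1/2)[45 + √(45² + 4·45·53·52)] = (1/2)[45 + √498105] = 375.3828

Kővári–Sós–Turán: let r_1, ..., r_45 be the row sums and z = Σ r_i the total number of 1s. Each pair of columns can share at most one row with both entries 1 (else a 2×2 all-ones block appears), so Σ_i C(r_i, 2) ≤ C(53, 2) = 1378. By convexity Σ_i C(r_i, 2) ≥ 45·C(z/45, 2) = z(z − 45)/(2·45), giving z² − 45z − 45·53·52 ≤ 0 and hence z ≤ (1/2)[45 + √(2025 + 4·124020)] = (1/2)[45 + √498105] ≈ (1/2)(45 + 705.7655) = 375.3828.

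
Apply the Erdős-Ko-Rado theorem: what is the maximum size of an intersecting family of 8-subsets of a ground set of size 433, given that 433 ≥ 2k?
max |F| = C(432, 7) = 530563624555536

The Erdős-Ko-Rado theorem states: for n ≥ 2k, an intersecting family of k-subsets of an n-element set has size at most C(n − 1, k − 1), with equality for 'star' families {A ⊆ [n] : |A| = k, i ∈ A} (fix an element i). For n = 433, k = 8: C(432, 7) = 530563624555536.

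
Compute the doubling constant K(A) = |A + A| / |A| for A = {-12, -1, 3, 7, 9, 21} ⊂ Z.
K = |A + A| / |A| = 20/6 = 10/3

Enumerate A + A = {a + b : a, b ∈ A}. With |A| = 6, there are |A|^2 = 36 ordered sum pairs; collecting distinct values, A + A = {-24, -13, -9, -5, -3, -2, 2, 6, 8, 9, 10, 12, 14, 16, 18, 20, 24, 28, 30, 42}, so |A + A| = 20. Thus K = 20/6 = 10/3. For comparison, the minimum possible |A + A| over all 6-element sets is 2·6 − 1 = 11 (so min K = 11/6), attained only by arithmetic progressions.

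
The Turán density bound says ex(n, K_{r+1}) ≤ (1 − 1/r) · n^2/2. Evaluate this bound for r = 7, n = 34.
Turán density bound = (6/7) · 34^2/2 = 3468/7 ≈ 495.4286

Turán's theorem: ex(n, K_{r+1}) is achieved by the complete r-partite Turán graph T(n, r) with parts as balanced as possible, and is at most (1 − 1/r) · n^2/2. For r = 7, n = 34: the density bound is (6/7) · 1156/2 = 3468/7 ≈ 495.4286. The integer-valued extremum is e(T(34, 7)) = 495, which is strictly less than the density bound 3468/7 since 7 ∤ 34 (the parts of T(34, 7) cannot all be equal).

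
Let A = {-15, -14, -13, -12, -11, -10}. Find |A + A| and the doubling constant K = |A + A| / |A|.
K = |A + A| / |A| = 11/6

Enumerate A + A = {a + b : a, b ∈ A}. With |A| = 6, there are |A|^2 = 36 ordered sum pairs; collecting distinct values, A + A = {-30, -29, -28, -27, -26, -25, -24, -23, -22, -21, -20}, so |A + A| = 11. Thus K = 11/6. Here |A + A| = 2|A| − 1 = 11, the minimum possible — so K = 11/6 is minimal, which holds iff A is an arithmetic progression.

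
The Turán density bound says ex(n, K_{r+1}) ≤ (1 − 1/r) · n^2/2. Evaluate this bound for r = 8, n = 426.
Turán density bound = (7/8) · 426^2/2 = 317583/4 ≈ 79395.75

Turán's theorem: ex(n, K_{r+1}) is achieved by the complete r-partite Turán graph T(n, r) with parts as balanced as possible, and is at most (1 − 1/r) · n^2/2. For r = 8, n = 426: the density bound is (7/8) · 181476/2 = 317583/4 ≈ 79395.75. The integer-valued extremum is e(T(426, 8)) = 79395, which is strictly less than the density bound 317583/4 since 8 ∤ 426 (the parts of T(426, 8) cannot all be equal).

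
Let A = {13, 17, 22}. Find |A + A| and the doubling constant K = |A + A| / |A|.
K = |A + A| / |A| = 6/3 = 2

Enumerate A + A = {a + b : a, b ∈ A}. With |A| = 3, there are |A|^2 = 9 ordered sum pairs; collecting distinct values, A + A = {26, 30, 34, 35, 39, 44}, so |A + A| = 6. Thus K = 6/3 = 2. For comparison, the minimum possible |A + A| over all 3-element sets is 2·3 − 1 = 5 (so min K = 5/3), attained only by arithmetic progressions.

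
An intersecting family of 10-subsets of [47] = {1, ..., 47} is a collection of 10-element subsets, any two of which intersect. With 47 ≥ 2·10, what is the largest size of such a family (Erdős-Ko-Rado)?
max |F| = C(46, 9) = 1101716330

The Erdős-Ko-Rado theorem states: for n ≥ 2k, an intersecting family of k-subsets of an n-element set has size at most C(n − 1, k − 1), with equality for 'star' families {A ⊆ [n] : |A| = k, i ∈ A} (fix an element i). For n = 47, k = 10: C(46, 9) = 1101716330.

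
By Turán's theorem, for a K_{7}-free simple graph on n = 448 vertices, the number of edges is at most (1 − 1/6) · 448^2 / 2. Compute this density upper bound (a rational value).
Turán density bound = (5/6) · 448^2/2 = 250880/3 ≈ 83626.6667

Turán's theorem: ex(n, K_{r+1}) is achieved by the complete r-partite Turán graph T(n, r) with parts as balanced as possible, and is at most (1 − 1/r) · n^2/2. For r = 6, n = 448: the density bound is (5/6) · 200704/2 = 250880/3 ≈ 83626.6667. The integer-valued extremum is e(T(448, 6)) = 83626, which is strictly less than the density bound 250880/3 since 6 ∤ 448 (the parts of T(448, 6) cannot all be equal).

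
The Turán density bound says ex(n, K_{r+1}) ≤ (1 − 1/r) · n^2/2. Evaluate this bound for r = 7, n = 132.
Turán density bound = (6/7) · 132^2/2 = 52272/7 ≈ 7467.4286

Turán's theorem: ex(n, K_{r+1}) is achieved by the complete r-partite Turán graph T(n, r) with parts as balanced as possible, and is at most (1 − 1/r) · n^2/2. For r = 7, n = 132: the density bound is (6/7) · 17424/2 = 52272/7 ≈ 7467.4286. The integer-valued extremum is e(T(132, 7)) = 7467, which is strictly less than the density bound 52272/7 since 7 ∤ 132 (the parts of T(132, 7) cannot all be equal).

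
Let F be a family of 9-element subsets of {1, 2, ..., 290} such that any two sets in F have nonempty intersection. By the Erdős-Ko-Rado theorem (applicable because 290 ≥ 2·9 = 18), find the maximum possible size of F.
max |F| = C(289, 8) = 1094501801769948

Erdős-Ko-Rado (1961): when n ≥ 2k, max |F| = C(n−1, k−1). The bound is attained by the star {A : i ∈ A} for any fixed i ∈ [n]. Here C(290−1, 9−1) = C(289, 8) = 1094501801769948.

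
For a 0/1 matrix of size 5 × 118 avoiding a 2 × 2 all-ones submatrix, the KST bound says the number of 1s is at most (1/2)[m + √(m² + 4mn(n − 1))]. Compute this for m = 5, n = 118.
z(5, 118; 2, 2) ≤ (1/2)[5 + √(5² + 4·5·118·117)] = (1/2)[5 + √276145] = 265.2475

Kővári–Sós–Turán: let r_1, ..., r_5 be the row sums and z = Σ r_i the total number of 1s. Each pair of columns can share at most one row with both entries 1 (else a 2×2 all-ones block appears), so Σ_i C(r_i, 2) ≤ C(118, 2) = 6903. By convexity Σ_i C(r_i, 2) ≥ 5·C(z/5, 2) = z(z − 5)/(2·5), giving z² − 5z − 5·118·117 ≤ 0 and hence z ≤ (1/2)[5 + √(25 + 4·69030)] = (1/2)[5 + √276145] ≈ (1/2)(5 + 525.495) = 265.2475.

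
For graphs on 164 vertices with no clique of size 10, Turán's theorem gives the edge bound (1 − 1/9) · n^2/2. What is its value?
Turán density bound = (8/9) · 164^2/2 = 107584/9 ≈ 11953.7778

Turán's theorem: ex(n, K_{r+1}) is achieved by the complete r-partite Turán graph T(n, r) with parts as balanced as possible, and is at most (1 − 1/r) · n^2/2. For r = 9, n = 164: the density bound is (8/9) · 26896/2 = 107584/9 ≈ 11953.7778. The integer-valued extremum is e(T(164, 9)) = 11953, which is strictly less than the density bound 107584/9 since 9 ∤ 164 (the parts of T(164, 9) cannot all be equal).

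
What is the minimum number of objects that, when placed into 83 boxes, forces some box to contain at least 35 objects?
n = (35 − 1)·83 + 1 = 2823

By the generalised pigeonhole principle, to guarantee some box contains ≥ r objects we need more than (r − 1) · k objects total. Threshold: n = (r − 1) · k + 1. With r = 35 and k = 83: n = 34 · 83 + 1 = 2822 + 1 = 2823. For n = 2822 = 34 · 83, we can put exactly 34 objects in every box, avoiding 35 in any single one — so 2823 is tight.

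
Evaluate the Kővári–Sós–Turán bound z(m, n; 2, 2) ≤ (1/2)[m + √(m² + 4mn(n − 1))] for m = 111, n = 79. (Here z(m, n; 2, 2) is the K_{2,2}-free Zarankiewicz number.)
z(111, 79; 2, 2) ≤ (1/2)[111 + √(111² + 4·111·79·78)] = (1/2)[111 + √2748249] = 884.3922

Kővári–Sós–Turán: let r_1, ..., r_111 be the row sums and z = Σ r_i the total number of 1s. Each pair of columns can share at most one row with both entries 1 (else a 2×2 all-ones block appears), so Σ_i C(r_i, 2) ≤ C(79, 2) = 3081. By convexity Σ_i C(r_i, 2) ≥ 111·C(z/111, 2) = z(z − 111)/(2·111), giving z² − 111z − 111·79·78 ≤ 0 and hence z ≤ (1/2)[111 + √(12321 + 4·683982)] = (1/2)[111 + √2748249] ≈ (1/2)(111 + 1657.7844) = 884.3922.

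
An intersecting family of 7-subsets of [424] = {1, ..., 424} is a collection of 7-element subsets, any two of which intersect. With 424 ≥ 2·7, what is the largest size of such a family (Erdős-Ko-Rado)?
max |F| = C(423, 6) = 7677892247487

Erdős-Ko-Rado (1961): when n ≥ 2k, max |F| = C(n−1, k−1). The bound is attained by the star {A : i ∈ A} for any fixed i ∈ [n]. Here C(424−1, 7−1) = C(423, 6) = 7677892247487.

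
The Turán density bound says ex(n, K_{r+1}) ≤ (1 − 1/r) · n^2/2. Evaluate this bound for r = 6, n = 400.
Turán density bound = (5/6) · 400^2/2 = 200000/3 ≈ 66666.6667

Turán's theorem: ex(n, K_{r+1}) is achieved by the complete r-partite Turán graph T(n, r) with parts as balanced as possible, and is at most (1 − 1/r) · n^2/2. For r = 6, n = 400: the density bound is (5/6) · 160000/2 = 200000/3 ≈ 66666.6667. The integer-valued extremum is e(T(400, 6)) = 66666, which is strictly less than the density bound 200000/3 since 6 ∤ 400 (the parts of T(400, 6) cannot all be equal).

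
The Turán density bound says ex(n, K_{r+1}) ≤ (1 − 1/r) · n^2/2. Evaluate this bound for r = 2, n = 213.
Turán density bound = (1/2) · 213^2/2 = 45369/4 ≈ 11342.25

Turán's theorem: ex(n, K_{r+1}) is achieved by the complete r-partite Turán graph T(n, r) with parts as balanced as possible, and is at most (1 − 1/r) · n^2/2. For r = 2, n = 213: the density bound is (1/2) · 45369/2 = 45369/4 ≈ 11342.25. The integer-valued extremum is e(T(213, 2)) = 11342, which is strictly less than the density bound 45369/4 since 2 ∤ 213 (the parts of T(213, 2) cannot all be equal).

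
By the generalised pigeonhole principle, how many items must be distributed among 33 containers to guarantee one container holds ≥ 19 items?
n = (19 − 1)·33 + 1 = 595

By the generalised pigeonhole principle, to guarantee some box contains ≥ r objects we need more than (r − 1) · k objects total. Threshold: n = (r − 1) · k + 1. With r = 19 and k = 33: n = 18 · 33 + 1 = 594 + 1 = 595. For n = 594 = 18 · 33, we can put exactly 18 objects in every box, avoiding 19 in any single one — so 595 is tight.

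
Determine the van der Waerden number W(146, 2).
W(146, 2) = 146 + 1 = 147

A 2-term AP is any pair of integers, so a monochromatic 2-AP exists iff some colour is used at least twice. With 146 colours, the colouring i ↦ i on {1, ..., 146} uses each colour once, avoiding any monochromatic pair, so W(146, 2) > 146. For {1, ..., 147}, pigeonhole forces two integers of the same colour, which form a monochromatic 2-AP. Hence W(146, 2) = 147.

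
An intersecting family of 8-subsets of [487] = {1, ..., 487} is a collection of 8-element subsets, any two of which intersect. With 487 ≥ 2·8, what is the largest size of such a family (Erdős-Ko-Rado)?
max |F| = C(486, 7) = 1216671446184480

The Erdős-Ko-Rado theorem states: for n ≥ 2k, an intersecting family of k-subsets of an n-element set has size at most C(n − 1, k − 1), with equality for 'star' families {A ⊆ [n] : |A| = k, i ∈ A} (fix an element i). For n = 487, k = 8: C(486, 7) = 1216671446184480.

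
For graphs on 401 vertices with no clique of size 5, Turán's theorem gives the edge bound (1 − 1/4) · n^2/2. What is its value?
Turán density bound = (3/4) · 401^2/2 = 482403/8 ≈ 60300.375

Turán's theorem: ex(n, K_{r+1}) is achieved by the complete r-partite Turán graph T(n, r) with parts as balanced as possible, and is at most (1 − 1/r) · n^2/2. For r = 4, n = 401: the density bound is (3/4) · 160801/2 = 482403/8 ≈ 60300.375. The integer-valued extremum is e(T(401, 4)) = 60300, which is strictly less than the density bound 482403/8 since 4 ∤ 401 (the parts of T(401, 4) cannot all be equal).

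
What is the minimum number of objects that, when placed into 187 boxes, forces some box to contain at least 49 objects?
n = (49 − 1)·187 + 1 = 8977

By the generalised pigeonhole principle, to guarantee some box contains ≥ r objects we need more than (r − 1) · k objects total. Threshold: n = (r − 1) · k + 1. With r = 49 and k = 187: n = 48 · 187 + 1 = 8976 + 1 = 8977. For n = 8976 = 48 · 187, we can put exactly 48 objects in every box, avoiding 49 in any single one — so 8977 is tight.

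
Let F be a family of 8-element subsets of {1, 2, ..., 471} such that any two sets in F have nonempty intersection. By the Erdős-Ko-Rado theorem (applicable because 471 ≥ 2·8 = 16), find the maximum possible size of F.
max |F| = C(470, 7) = 961080460894320

The Erdős-Ko-Rado theorem states: for n ≥ 2k, an intersecting family of k-subsets of an n-element set has size at most C(n − 1, k − 1), with equality for 'star' families {A ⊆ [n] : |A| = k, i ∈ A} (fix an element i). For n = 471, k = 8: C(470, 7) = 961080460894320.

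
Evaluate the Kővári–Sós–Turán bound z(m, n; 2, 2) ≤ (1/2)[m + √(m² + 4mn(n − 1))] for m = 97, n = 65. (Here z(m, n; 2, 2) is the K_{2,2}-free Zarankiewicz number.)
z(97, 65; 2, 2) ≤ (1/2)[97 + √(97² + 4·97·65·64)] = (1/2)[97 + √1623489] = 685.581

Kővári–Sós–Turán: let r_1, ..., r_97 be the row sums and z = Σ r_i the total number of 1s. Each pair of columns can share at most one row with both entries 1 (else a 2×2 all-ones block appears), so Σ_i C(r_i, 2) ≤ C(65, 2) = 2080. By convexity Σ_i C(r_i, 2) ≥ 97·C(z/97, 2) = z(z − 97)/(2·97), giving z² − 97z − 97·65·64 ≤ 0 and hence z ≤ (1/2)[97 + √(9409 + 4·403520)] = (1/2)[97 + √1623489] ≈ (1/2)(97 + 1274.1621) = 685.581.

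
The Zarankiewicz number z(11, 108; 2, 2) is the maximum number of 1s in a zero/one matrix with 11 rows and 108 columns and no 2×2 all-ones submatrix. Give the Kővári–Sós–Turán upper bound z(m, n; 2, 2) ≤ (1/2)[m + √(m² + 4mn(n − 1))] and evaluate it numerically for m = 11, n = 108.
z(11, 108; 2, 2) ≤ (1/2)[11 + √(11² + 4·11·108·107)] = (1/2)[11 + √508585] = 362.0757

Kővári–Sós–Turán: let r_1, ..., r_11 be the row sums and z = Σ r_i the total number of 1s. Each pair of columns can share at most one row with both entries 1 (else a 2×2 all-ones block appears), so Σ_i C(r_i, 2) ≤ C(108, 2) = 5778. By convexity Σ_i C(r_i, 2) ≥ 11·C(z/11, 2) = z(z − 11)/(2·11), giving z² − 11z − 11·108·107 ≤ 0 and hence z ≤ (1/2)[11 + √(121 + 4·127116)] = (1/2)[11 + √508585] ≈ (1/2)(11 + 713.1515) = 362.0757.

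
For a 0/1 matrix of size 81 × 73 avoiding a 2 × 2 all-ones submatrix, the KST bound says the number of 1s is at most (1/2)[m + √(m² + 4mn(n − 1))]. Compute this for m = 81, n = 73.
z(81, 73; 2, 2) ≤ (1/2)[81 + √(81² + 4·81·73·72)] = (1/2)[81 + √1709505] = 694.2402

Kővári–Sós–Turán: let r_1, ..., r_81 be the row sums and z = Σ r_i the total number of 1s. Each pair of columns can share at most one row with both entries 1 (else a 2×2 all-ones block appears), so Σ_i C(r_i, 2) ≤ C(73, 2) = 2628. By convexity Σ_i C(r_i, 2) ≥ 81·C(z/81, 2) = z(z − 81)/(2·81), giving z² − 81z − 81·73·72 ≤ 0 and hence z ≤ (1/2)[81 + √(6561 + 4·425736)] = (1/2)[81 + √1709505] ≈ (1/2)(81 + 1307.4804) = 694.2402.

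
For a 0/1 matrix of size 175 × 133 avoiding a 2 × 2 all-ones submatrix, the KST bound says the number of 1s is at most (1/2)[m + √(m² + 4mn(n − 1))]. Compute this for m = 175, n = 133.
z(175, 133; 2, 2) ≤ (1/2)[175 + √(175² + 4·175·133·132)] = (1/2)[175 + √12319825] = 1842.4804

Kővári–Sós–Turán: let r_1, ..., r_175 be the row sums and z = Σ r_i the total number of 1s. Each pair of columns can share at most one row with both entries 1 (else a 2×2 all-ones block appears), so Σ_i C(r_i, 2) ≤ C(133, 2) = 8778. By convexity Σ_i C(r_i, 2) ≥ 175·C(z/175, 2) = z(z − 175)/(2·175), giving z² − 175z − 175·133·132 ≤ 0 and hence z ≤ (1/2)[175 + √(30625 + 4·3072300)] = (1/2)[175 + √12319825] ≈ (1/2)(175 + 3509.9608) = 1842.4804.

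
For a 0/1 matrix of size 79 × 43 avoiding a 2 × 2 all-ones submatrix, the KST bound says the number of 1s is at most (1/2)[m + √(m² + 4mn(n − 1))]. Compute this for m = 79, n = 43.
z(79, 43; 2, 2) ≤ (1/2)[79 + √(79² + 4·79·43·42)] = (1/2)[79 + √576937] = 419.2818

Kővári–Sós–Turán: let r_1, ..., r_79 be the row sums and z = Σ r_i the total number of 1s. Each pair of columns can share at most one row with both entries 1 (else a 2×2 all-ones block appears), so Σ_i C(r_i, 2) ≤ C(43, 2) = 903. By convexity Σ_i C(r_i, 2) ≥ 79·C(z/79, 2) = z(z − 79)/(2·79), giving z² − 79z − 79·43·42 ≤ 0 and hence z ≤ (1/2)[79 + √(6241 + 4·142674)] = (1/2)[79 + √576937] ≈ (1/2)(79 + 759.5637) = 419.2818.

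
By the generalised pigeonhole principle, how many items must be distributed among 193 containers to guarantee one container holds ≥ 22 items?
n = (22 − 1)·193 + 1 = 4054

By the generalised pigeonhole principle, to guarantee some box contains ≥ r objects we need more than (r − 1) · k objects total. Threshold: n = (r − 1) · k + 1. With r = 22 and k = 193: n = 21 · 193 + 1 = 4053 + 1 = 4054. For n = 4053 = 21 · 193, we can put exactly 21 objects in every box, avoiding 22 in any single one — so 4054 is tight.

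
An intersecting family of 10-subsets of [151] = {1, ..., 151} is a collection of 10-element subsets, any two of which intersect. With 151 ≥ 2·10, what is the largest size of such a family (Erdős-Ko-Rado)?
max |F| = C(150, 9) = 82947113349100

Erdős-Ko-Rado (1961): when n ≥ 2k, max |F| = C(n−1, k−1). The bound is attained by the star {A : i ∈ A} for any fixed i ∈ [n]. Here C(151−1, 10−1) = C(150, 9) = 82947113349100.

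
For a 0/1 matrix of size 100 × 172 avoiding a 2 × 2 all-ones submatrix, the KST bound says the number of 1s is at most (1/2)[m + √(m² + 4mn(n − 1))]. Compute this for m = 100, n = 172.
z(100, 172; 2, 2) ≤ (1/2)[100 + √(100² + 4·100·172·171)] = (1/2)[100 + √11774800] = 1765.7214

Kővári–Sós–Turán: let r_1, ..., r_100 be the row sums and z = Σ r_i the total number of 1s. Each pair of columns can share at most one row with both entries 1 (else a 2×2 all-ones block appears), so Σ_i C(r_i, 2) ≤ C(172, 2) = 14706. By convexity Σ_i C(r_i, 2) ≥ 100·C(z/100, 2) = z(z − 100)/(2·100), giving z² − 100z − 100·172·171 ≤ 0 and hence z ≤ (1/2)[100 + √(10000 + 4·2941200)] = (1/2)[100 + √11774800] ≈ (1/2)(100 + 3431.4428) = 1765.7214.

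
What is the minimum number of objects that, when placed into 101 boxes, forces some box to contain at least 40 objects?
n = (40 − 1)·101 + 1 = 3940

By the generalised pigeonhole principle, to guarantee some box contains ≥ r objects we need more than (r − 1) · k objects total. Threshold: n = (r − 1) · k + 1. With r = 40 and k = 101: n = 39 · 101 + 1 = 3939 + 1 = 3940. For n = 3939 = 39 · 101, we can put exactly 39 objects in every box, avoiding 40 in any single one — so 3940 is tight.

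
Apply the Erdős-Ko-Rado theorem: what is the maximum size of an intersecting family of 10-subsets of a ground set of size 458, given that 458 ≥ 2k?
max |F| = C(457, 9) = 2213386684010098025

The Erdős-Ko-Rado theorem states: for n ≥ 2k, an intersecting family of k-subsets of an n-element set has size at most C(n − 1, k − 1), with equality for 'star' families {A ⊆ [n] : |A| = k, i ∈ A} (fix an element i). For n = 458, k = 10: C(457, 9) = 2213386684010098025.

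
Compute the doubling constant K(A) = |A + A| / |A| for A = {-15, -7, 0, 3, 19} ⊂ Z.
K = |A + A| / |A| = 15/5 = 3

Enumerate A + A = {a + b : a, b ∈ A}. With |A| = 5, there are |A|^2 = 25 ordered sum pairs; collecting distinct values, A + A = {-30, -22, -15, -14, -12, -7, -4, 0, 3, 4, 6, 12, 19, 22, 38}, so |A + A| = 15. Thus K = 15/5 = 3. For comparison, the minimum possible |A + A| over all 5-element sets is 2·5 − 1 = 9 (so min K = 9/5), attained only by arithmetic progressions.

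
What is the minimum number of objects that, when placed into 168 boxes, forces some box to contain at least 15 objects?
n = (15 − 1)·168 + 1 = 2353

By the generalised pigeonhole principle, to guarantee some box contains ≥ r objects we need more than (r − 1) · k objects total. Threshold: n = (r − 1) · k + 1. With r = 15 and k = 168: n = 14 · 168 + 1 = 2352 + 1 = 2353. For n = 2352 = 14 · 168, we can put exactly 14 objects in every box, avoiding 15 in any single one — so 2353 is tight.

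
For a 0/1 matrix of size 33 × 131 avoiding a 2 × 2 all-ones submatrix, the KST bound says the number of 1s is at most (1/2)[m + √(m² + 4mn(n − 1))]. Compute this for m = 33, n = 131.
z(33, 131; 2, 2) ≤ (1/2)[33 + √(33² + 4·33·131·130)] = (1/2)[33 + √2249049] = 766.3415

Kővári–Sós–Turán: let r_1, ..., r_33 be the row sums and z = Σ r_i the total number of 1s. Each pair of columns can share at most one row with both entries 1 (else a 2×2 all-ones block appears), so Σ_i C(r_i, 2) ≤ C(131, 2) = 8515. By convexity Σ_i C(r_i, 2) ≥ 33·C(z/33, 2) = z(z − 33)/(2·33), giving z² − 33z − 33·131·130 ≤ 0 and hence z ≤ (1/2)[33 + √(1089 + 4·561990)] = (1/2)[33 + √2249049] ≈ (1/2)(33 + 1499.683) = 766.3415.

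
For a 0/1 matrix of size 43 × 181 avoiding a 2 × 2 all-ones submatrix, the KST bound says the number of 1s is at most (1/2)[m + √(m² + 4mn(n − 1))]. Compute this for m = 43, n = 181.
z(43, 181; 2, 2) ≤ (1/2)[43 + √(43² + 4·43·181·180)] = (1/2)[43 + √5605609] = 1205.3084

Kővári–Sós–Turán: let r_1, ..., r_43 be the row sums and z = Σ r_i the total number of 1s. Each pair of columns can share at most one row with both entries 1 (else a 2×2 all-ones block appears), so Σ_i C(r_i, 2) ≤ C(181, 2) = 16290. By convexity Σ_i C(r_i, 2) ≥ 43·C(z/43, 2) = z(z − 43)/(2·43), giving z² − 43z − 43·181·180 ≤ 0 and hence z ≤ (1/2)[43 + √(1849 + 4·1400940)] = (1/2)[43 + √5605609] ≈ (1/2)(43 + 2367.6167) = 1205.3084.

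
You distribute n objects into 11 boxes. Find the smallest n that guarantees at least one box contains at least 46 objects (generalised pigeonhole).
n = (46 − 1)·11 + 1 = 496

By the generalised pigeonhole principle, to guarantee some box contains ≥ r objects we need more than (r − 1) · k objects total. Threshold: n = (r − 1) · k + 1. With r = 46 and k = 11: n = 45 · 11 + 1 = 495 + 1 = 496. For n = 495 = 45 · 11, we can put exactly 45 objects in every box, avoiding 46 in any single one — so 496 is tight.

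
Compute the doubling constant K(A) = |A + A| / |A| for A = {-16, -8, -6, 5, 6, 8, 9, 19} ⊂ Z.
K = |A + A| / |A| = 31/8

Enumerate A + A = {a + b : a, b ∈ A}. With |A| = 8, there are |A|^2 = 64 ordered sum pairs; collecting distinct values, A + A = {-32, -24, -22, -16, -14, -12, -11, -10, -8, -7, -3, -2, -1, 0, 1, 2, 3, 10, 11, 12, 13, 14, 15, 16, 17, 18, 24, 25, 27, 28, 38}, so |A + A| = 31. Thus K = 31/8. For comparison, the minimum possible |A + A| over all 8-element sets is 2·8 − 1 = 15 (so min K = 15/8), attained only by arithmetic progressions.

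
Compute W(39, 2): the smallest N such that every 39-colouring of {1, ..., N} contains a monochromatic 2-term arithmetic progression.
W(39, 2) = 39 + 1 = 40

A 2-term AP is any pair of integers, so a monochromatic 2-AP exists iff some colour is used at least twice. With 39 colours, the colouring i ↦ i on {1, ..., 39} uses each colour once, avoiding any monochromatic pair, so W(39, 2) > 39. For {1, ..., 40}, pigeonhole forces two integers of the same colour, which form a monochromatic 2-AP. Hence W(39, 2) = 40.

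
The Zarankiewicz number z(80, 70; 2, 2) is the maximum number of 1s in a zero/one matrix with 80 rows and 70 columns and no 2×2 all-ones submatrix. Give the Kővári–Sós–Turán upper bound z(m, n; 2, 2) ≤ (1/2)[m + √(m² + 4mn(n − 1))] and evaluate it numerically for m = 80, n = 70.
z(80, 70; 2, 2) ≤ (1/2)[80 + √(80² + 4·80·70·69)] = (1/2)[80 + √1552000] = 662.8965

Kővári–Sós–Turán: let r_1, ..., r_80 be the row sums and z = Σ r_i the total number of 1s. Each pair of columns can share at most one row with both entries 1 (else a 2×2 all-ones block appears), so Σ_i C(r_i, 2) ≤ C(70, 2) = 2415. By convexity Σ_i C(r_i, 2) ≥ 80·C(z/80, 2) = z(z − 80)/(2·80), giving z² − 80z − 80·70·69 ≤ 0 and hence z ≤ (1/2)[80 + √(6400 + 4·386400)] = (1/2)[80 + √1552000] ≈ (1/2)(80 + 1245.7929) = 662.8965.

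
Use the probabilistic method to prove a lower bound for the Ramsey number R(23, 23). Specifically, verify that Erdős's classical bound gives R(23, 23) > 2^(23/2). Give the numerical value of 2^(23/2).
2^(23/2) = 2896.3094; so R(23, 23) > 2896.3094

Colour each edge of K_n uniformly at random with red/blue. The expected number of monochromatic K_23 is C(n, 23) · 2 · 2^(−C(23,2)). If C(n, 23) · 2^(1 − C(23,2)) < 1, then with positive probability no monochromatic K_23 exists, so R(23, 23) > n. The standard estimate C(n, 23) ≤ n^23/23! shows this inequality holds whenever n ≤ 2^(23/2) (since 23! · 2^(C(23,2) − 1) > 2^(23^2/2) ≥ n^23). Hence R(23, 23) > 2^(23/2) = 2896.3094.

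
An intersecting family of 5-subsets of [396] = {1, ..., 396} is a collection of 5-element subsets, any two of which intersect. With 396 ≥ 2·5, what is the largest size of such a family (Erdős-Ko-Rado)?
max |F| = C(395, 4) = 998988970

The Erdős-Ko-Rado theorem states: for n ≥ 2k, an intersecting family of k-subsets of an n-element set has size at most C(n − 1, k − 1), with equality for 'star' families {A ⊆ [n] : |A| = k, i ∈ A} (fix an element i). For n = 396, k = 5: C(395, 4) = 998988970.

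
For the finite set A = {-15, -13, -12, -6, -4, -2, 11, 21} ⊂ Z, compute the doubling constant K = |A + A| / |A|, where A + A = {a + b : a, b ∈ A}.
K = |A + A| / |A| = 31/8

Enumerate A + A = {a + b : a, b ∈ A}. With |A| = 8, there are |A|^2 = 64 ordered sum pairs; collecting distinct values, A + A = {-30, -28, -27, -26, -25, -24, -21, -19, -18, -17, -16, -15, -14, -12, -10, -8, -6, -4, -2, -1, 5, 6, 7, 8, 9, 15, 17, 19, 22, 32, 42}, so |A + A| = 31. Thus K = 31/8. For comparison, the minimum possible |A + A| over all 8-element sets is 2·8 − 1 = 15 (so min K = 15/8), attained only by arithmetic progressions.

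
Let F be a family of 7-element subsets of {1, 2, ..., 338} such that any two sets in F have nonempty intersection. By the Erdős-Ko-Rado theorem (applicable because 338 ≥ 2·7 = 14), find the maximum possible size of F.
max |F| = C(337, 6) = 1945406098104

The Erdős-Ko-Rado theorem states: for n ≥ 2k, an intersecting family of k-subsets of an n-element set has size at most C(n − 1, k − 1), with equality for 'star' families {A ⊆ [n] : |A| = k, i ∈ A} (fix an element i). For n = 338, k = 7: C(337, 6) = 1945406098104.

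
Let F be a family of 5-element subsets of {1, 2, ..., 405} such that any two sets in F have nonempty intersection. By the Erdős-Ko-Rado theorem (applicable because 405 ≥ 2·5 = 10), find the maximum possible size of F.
max |F| = C(404, 4) = 1093567501

The Erdős-Ko-Rado theorem states: for n ≥ 2k, an intersecting family of k-subsets of an n-element set has size at most C(n − 1, k − 1), with equality for 'star' families {A ⊆ [n] : |A| = k, i ∈ A} (fix an element i). For n = 405, k = 5: C(404, 4) = 1093567501.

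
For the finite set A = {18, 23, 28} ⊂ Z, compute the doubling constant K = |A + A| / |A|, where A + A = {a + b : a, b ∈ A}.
K = |A + A| / |A| = 5/3

Enumerate A + A = {a + b : a, b ∈ A}. With |A| = 3, there are |A|^2 = 9 ordered sum pairs; collecting distinct values, A + A = {36, 41, 46, 51, 56}, so |A + A| = 5. Thus K = 5/3. Here |A + A| = 2|A| − 1 = 5, the minimum possible — so K = 5/3 is minimal, which holds iff A is an arithmetic progression.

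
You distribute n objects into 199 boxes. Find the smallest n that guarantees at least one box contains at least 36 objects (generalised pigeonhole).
n = (36 − 1)·199 + 1 = 6966

By the generalised pigeonhole principle, to guarantee some box contains ≥ r objects we need more than (r − 1) · k objects total. Threshold: n = (r − 1) · k + 1. With r = 36 and k = 199: n = 35 · 199 + 1 = 6965 + 1 = 6966. For n = 6965 = 35 · 199, we can put exactly 35 objects in every box, avoiding 36 in any single one — so 6966 is tight.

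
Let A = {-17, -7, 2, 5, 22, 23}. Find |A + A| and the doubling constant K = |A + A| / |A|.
K = |A + A| / |A| = 21/6 = 7/2

Enumerate A + A = {a + b : a, b ∈ A}. With |A| = 6, there are |A|^2 = 36 ordered sum pairs; collecting distinct values, A + A = {-34, -24, -15, -14, -12, -5, -2, 4, 5, 6, 7, 10, 15, 16, 24, 25, 27, 28, 44, 45, 46}, so |A + A| = 21. Thus K = 21/6 = 7/2. For comparison, the minimum possible |A + A| over all 6-element sets is 2·6 − 1 = 11 (so min K = 11/6), attained only by arithmetic progressions.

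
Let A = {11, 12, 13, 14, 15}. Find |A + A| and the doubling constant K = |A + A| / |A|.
K = |A + A| / |A| = 9/5

Enumerate A + A = {a + b : a, b ∈ A}. With |A| = 5, there are |A|^2 = 25 ordered sum pairs; collecting distinct values, A + A = {22, 23, 24, 25, 26, 27, 28, 29, 30}, so |A + A| = 9. Thus K = 9/5. Here |A + A| = 2|A| − 1 = 9, the minimum possible — so K = 9/5 is minimal, which holds iff A is an arithmetic progression.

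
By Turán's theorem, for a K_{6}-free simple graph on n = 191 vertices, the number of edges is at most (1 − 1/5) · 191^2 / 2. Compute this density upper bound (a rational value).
Turán density bound = (4/5) · 191^2/2 = 72962/5 ≈ 14592.4

Turán's theorem: ex(n, K_{r+1}) is achieved by the complete r-partite Turán graph T(n, r) with parts as balanced as possible, and is at most (1 − 1/r) · n^2/2. For r = 5, n = 191: the density bound is (4/5) · 36481/2 = 72962/5 ≈ 14592.4. The integer-valued extremum is e(T(191, 5)) = 14592, which is strictly less than the density bound 72962/5 since 5 ∤ 191 (the parts of T(191, 5) cannot all be equal).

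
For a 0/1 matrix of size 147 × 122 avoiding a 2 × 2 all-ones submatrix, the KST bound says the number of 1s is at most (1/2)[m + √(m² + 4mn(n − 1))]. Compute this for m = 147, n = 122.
z(147, 122; 2, 2) ≤ (1/2)[147 + √(147² + 4·147·122·121)] = (1/2)[147 + √8701665] = 1548.4292

Kővári–Sós–Turán: let r_1, ..., r_147 be the row sums and z = Σ r_i the total number of 1s. Each pair of columns can share at most one row with both entries 1 (else a 2×2 all-ones block appears), so Σ_i C(r_i, 2) ≤ C(122, 2) = 7381. By convexity Σ_i C(r_i, 2) ≥ 147·C(z/147, 2) = z(z − 147)/(2·147), giving z² − 147z − 147·122·121 ≤ 0 and hence z ≤ (1/2)[147 + √(21609 + 4·2170014)] = (1/2)[147 + √8701665] ≈ (1/2)(147 + 2949.8585) = 1548.4292.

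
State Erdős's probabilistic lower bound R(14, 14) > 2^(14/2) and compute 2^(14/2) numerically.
2^(14/2) = 128; so R(14, 14) > 128

Colour each edge of K_n uniformly at random with red/blue. The expected number of monochromatic K_14 is C(n, 14) · 2 · 2^(−C(14,2)). If C(n, 14) · 2^(1 − C(14,2)) < 1, then with positive probability no monochromatic K_14 exists, so R(14, 14) > n. The standard estimate C(n, 14) ≤ n^14/14! shows this inequality holds whenever n ≤ 2^(14/2) (since 14! · 2^(C(14,2) − 1) > 2^(14^2/2) ≥ n^14). Hence R(14, 14) > 2^(14/2) = 128.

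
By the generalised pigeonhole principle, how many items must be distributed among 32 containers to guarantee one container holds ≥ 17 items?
n = (17 − 1)·32 + 1 = 513

By the generalised pigeonhole principle, to guarantee some box contains ≥ r objects we need more than (r − 1) · k objects total. Threshold: n = (r − 1) · k + 1. With r = 17 and k = 32: n = 16 · 32 + 1 = 512 + 1 = 513. For n = 512 = 16 · 32, we can put exactly 16 objects in every box, avoiding 17 in any single one — so 513 is tight.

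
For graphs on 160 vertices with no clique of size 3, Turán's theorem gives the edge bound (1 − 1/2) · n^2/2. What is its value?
Turán density bound = (1/2) · 160^2/2 = 6400

Turán's theorem: ex(n, K_{r+1}) is achieved by the complete r-partite Turán graph T(n, r) with parts as balanced as possible, and is at most (1 − 1/r) · n^2/2. For r = 2, n = 160: the density bound is (1/2) · 25600/2 = 6400. Since 2 ∣ 160, the Turán graph T(160, 2) has parts of equal size 80, and its edge count e(T(160, 2)) = 6400 attains the density bound exactly.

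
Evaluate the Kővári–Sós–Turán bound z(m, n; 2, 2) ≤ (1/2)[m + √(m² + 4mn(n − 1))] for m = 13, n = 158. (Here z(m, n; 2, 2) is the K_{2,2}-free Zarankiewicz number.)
z(13, 158; 2, 2) ≤ (1/2)[13 + √(13² + 4·13·158·157)] = (1/2)[13 + √1290081] = 574.4087

Kővári–Sós–Turán: let r_1, ..., r_13 be the row sums and z = Σ r_i the total number of 1s. Each pair of columns can share at most one row with both entries 1 (else a 2×2 all-ones block appears), so Σ_i C(r_i, 2) ≤ C(158, 2) = 12403. By convexity Σ_i C(r_i, 2) ≥ 13·C(z/13, 2) = z(z − 13)/(2·13), giving z² − 13z − 13·158·157 ≤ 0 and hence z ≤ (1/2)[13 + √(169 + 4·322478)] = (1/2)[13 + √1290081] ≈ (1/2)(13 + 1135.8173) = 574.4087.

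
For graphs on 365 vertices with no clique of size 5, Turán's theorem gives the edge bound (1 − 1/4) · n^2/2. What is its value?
Turán density bound = (3/4) · 365^2/2 = 399675/8 ≈ 49959.375

Turán's theorem: ex(n, K_{r+1}) is achieved by the complete r-partite Turán graph T(n, r) with parts as balanced as possible, and is at most (1 − 1/r) · n^2/2. For r = 4, n = 365: the density bound is (3/4) · 133225/2 = 399675/8 ≈ 49959.375. The integer-valued extremum is e(T(365, 4)) = 49959, which is strictly less than the density bound 399675/8 since 4 ∤ 365 (the parts of T(365, 4) cannot all be equal).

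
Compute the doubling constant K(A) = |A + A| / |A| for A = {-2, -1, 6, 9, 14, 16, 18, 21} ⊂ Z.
K = |A + A| / |A| = 30/8 = 15/4

Enumerate A + A = {a + b : a, b ∈ A}. With |A| = 8, there are |A|^2 = 64 ordered sum pairs; collecting distinct values, A + A = {-4, -3, -2, 4, 5, 7, 8, 12, 13, 14, 15, 16, 17, 18, 19, 20, 22, 23, 24, 25, 27, 28, 30, 32, 34, 35, 36, 37, 39, 42}, so |A + A| = 30. Thus K = 30/8 = 15/4. For comparison, the minimum possible |A + A| over all 8-element sets is 2·8 − 1 = 15 (so min K = 15/8), attained only by arithmetic progressions.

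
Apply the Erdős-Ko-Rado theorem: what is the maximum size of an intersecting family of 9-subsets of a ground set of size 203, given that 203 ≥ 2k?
max |F| = C(202, 8) = 59749197232725

The Erdős-Ko-Rado theorem states: for n ≥ 2k, an intersecting family of k-subsets of an n-element set has size at most C(n − 1, k − 1), with equality for 'star' families {A ⊆ [n] : |A| = k, i ∈ A} (fix an element i). For n = 203, k = 9: C(202, 8) = 59749197232725.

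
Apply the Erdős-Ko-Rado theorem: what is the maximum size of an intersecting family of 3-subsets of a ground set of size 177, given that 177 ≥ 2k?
max |F| = C(176, 2) = 15400

The Erdős-Ko-Rado theorem states: for n ≥ 2k, an intersecting family of k-subsets of an n-element set has size at most C(n − 1, k − 1), with equality for 'star' families {A ⊆ [n] : |A| = k, i ∈ A} (fix an element i). For n = 177, k = 3: C(176, 2) = 15400.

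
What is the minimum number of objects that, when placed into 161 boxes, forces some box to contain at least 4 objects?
n = (4 − 1)·161 + 1 = 484

By the generalised pigeonhole principle, to guarantee some box contains ≥ r objects we need more than (r − 1) · k objects total. Threshold: n = (r − 1) · k + 1. With r = 4 and k = 161: n = 3 · 161 + 1 = 483 + 1 = 484. For n = 483 = 3 · 161, we can put exactly 3 objects in every box, avoiding 4 in any single one — so 484 is tight.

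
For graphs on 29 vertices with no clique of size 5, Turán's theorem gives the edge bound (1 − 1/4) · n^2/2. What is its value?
Turán density bound = (3/4) · 29^2/2 = 2523/8 ≈ 315.375

Turán's theorem: ex(n, K_{r+1}) is achieved by the complete r-partite Turán graph T(n, r) with parts as balanced as possible, and is at most (1 − 1/r) · n^2/2. For r = 4, n = 29: the density bound is (3/4) · 841/2 = 2523/8 ≈ 315.375. The integer-valued extremum is e(T(29, 4)) = 315, which is strictly less than the density bound 2523/8 since 4 ∤ 29 (the parts of T(29, 4) cannot all be equal).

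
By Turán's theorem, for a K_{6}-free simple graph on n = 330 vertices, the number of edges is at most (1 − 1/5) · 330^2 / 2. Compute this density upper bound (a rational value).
Turán density bound = (4/5) · 330^2/2 = 43560

Turán's theorem: ex(n, K_{r+1}) is achieved by the complete r-partite Turán graph T(n, r) with parts as balanced as possible, and is at most (1 − 1/r) · n^2/2. For r = 5, n = 330: the density bound is (4/5) · 108900/2 = 43560. Since 5 ∣ 330, the Turán graph T(330, 5) has parts of equal size 66, and its edge count e(T(330, 5)) = 43560 attains the density bound exactly.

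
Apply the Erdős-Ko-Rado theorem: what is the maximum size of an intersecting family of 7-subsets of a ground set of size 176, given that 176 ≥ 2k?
max |F| = C(175, 6) = 36582584325

Erdős-Ko-Rado (1961): when n ≥ 2k, max |F| = C(n−1, k−1). The bound is attained by the star {A : i ∈ A} for any fixed i ∈ [n]. Here C(176−1, 7−1) = C(175, 6) = 36582584325.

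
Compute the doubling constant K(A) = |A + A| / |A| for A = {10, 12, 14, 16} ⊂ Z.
K = |A + A| / |A| = 7/4

Enumerate A + A = {a + b : a, b ∈ A}. With |A| = 4, there are |A|^2 = 16 ordered sum pairs; collecting distinct values, A + A = {20, 22, 24, 26, 28, 30, 32}, so |A + A| = 7. Thus K = 7/4. Here |A + A| = 2|A| − 1 = 7, the minimum possible — so K = 7/4 is minimal, which holds iff A is an arithmetic progression.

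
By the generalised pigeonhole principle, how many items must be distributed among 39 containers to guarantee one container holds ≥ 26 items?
n = (26 − 1)·39 + 1 = 976

By the generalised pigeonhole principle, to guarantee some box contains ≥ r objects we need more than (r − 1) · k objects total. Threshold: n = (r − 1) · k + 1. With r = 26 and k = 39: n = 25 · 39 + 1 = 975 + 1 = 976. For n = 975 = 25 · 39, we can put exactly 25 objects in every box, avoiding 26 in any single one — so 976 is tight.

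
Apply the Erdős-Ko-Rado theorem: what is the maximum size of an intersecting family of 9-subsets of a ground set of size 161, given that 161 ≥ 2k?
max |F| = C(160, 8) = 8917061687820

Erdős-Ko-Rado (1961): when n ≥ 2k, max |F| = C(n−1, k−1). The bound is attained by the star {A : i ∈ A} for any fixed i ∈ [n]. Here C(161−1, 9−1) = C(160, 8) = 8917061687820.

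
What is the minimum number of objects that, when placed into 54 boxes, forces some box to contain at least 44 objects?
n = (44 − 1)·54 + 1 = 2323

By the generalised pigeonhole principle, to guarantee some box contains ≥ r objects we need more than (r − 1) · k objects total. Threshold: n = (r − 1) · k + 1. With r = 44 and k = 54: n = 43 · 54 + 1 = 2322 + 1 = 2323. For n = 2322 = 43 · 54, we can put exactly 43 objects in every box, avoiding 44 in any single one — so 2323 is tight.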